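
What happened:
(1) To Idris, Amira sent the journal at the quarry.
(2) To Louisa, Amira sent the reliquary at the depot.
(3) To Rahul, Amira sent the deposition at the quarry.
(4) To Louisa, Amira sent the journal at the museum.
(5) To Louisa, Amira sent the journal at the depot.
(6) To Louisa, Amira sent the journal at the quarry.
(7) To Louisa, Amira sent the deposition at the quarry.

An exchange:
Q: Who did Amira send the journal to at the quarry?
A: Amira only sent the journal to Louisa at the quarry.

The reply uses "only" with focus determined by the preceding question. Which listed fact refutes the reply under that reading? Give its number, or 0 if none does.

1

The question "Who did ... to ...?" targets the recipient, so in the reply the focus falls on "Louisa".
"Only" then excludes alternative recipients while the background — same agent, thing, setting (Amira / the journal / at the quarry) — is held fixed.
Fact (1) keeps same agent, thing, setting (Amira / the journal / at the quarry) but has recipient = Idris; that refutes the reply.
(Fact (7) would refute a reading with focus on the thing — but that is not what the question asks.)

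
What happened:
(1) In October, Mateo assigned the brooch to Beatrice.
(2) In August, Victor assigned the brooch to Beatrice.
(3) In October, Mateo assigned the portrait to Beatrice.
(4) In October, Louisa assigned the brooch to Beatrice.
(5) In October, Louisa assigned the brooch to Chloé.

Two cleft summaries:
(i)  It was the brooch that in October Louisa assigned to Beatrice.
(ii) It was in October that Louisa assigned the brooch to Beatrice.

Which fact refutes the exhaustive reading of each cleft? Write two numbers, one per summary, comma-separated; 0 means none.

Summary (i) focuses "the brooch" (the thing); background Louisa as agent and Beatrice as recipient and in October as setting. No fact matches that background with a different thing, so 0.
Summary (ii) focuses "in October" (the setting); background Louisa as agent and the brooch as thing and Beatrice as recipient. No fact matches that background with a different setting, so 0.

0, 0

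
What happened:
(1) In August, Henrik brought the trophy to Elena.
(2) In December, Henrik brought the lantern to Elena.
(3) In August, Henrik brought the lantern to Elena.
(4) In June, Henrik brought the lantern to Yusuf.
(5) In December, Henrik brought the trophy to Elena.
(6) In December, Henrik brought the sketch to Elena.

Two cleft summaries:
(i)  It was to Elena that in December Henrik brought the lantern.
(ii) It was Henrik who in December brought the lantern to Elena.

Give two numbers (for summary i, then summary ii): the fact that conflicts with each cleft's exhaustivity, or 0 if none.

0, 0

Summary (i) focuses "Elena" (the recipient); background same agent, thing, setting (Henrik / the lantern / in December). No fact matches that background with a different recipient, so 0.
Summary (ii) focuses "Henrik" (the agent); background same thing, recipient, setting (the lantern / Elena / in December). No fact matches that background with a different agent, so 0.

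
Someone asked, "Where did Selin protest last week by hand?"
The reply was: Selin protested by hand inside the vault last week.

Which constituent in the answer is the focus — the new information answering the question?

The wh-word "where" asks about the location.
In the answer, "Selin", "last week" and "by hand" are given — repeated from the question.
The constituent filling the location gap is "inside the vault"; that is the focus and would carry nuclear stress.

inside the vault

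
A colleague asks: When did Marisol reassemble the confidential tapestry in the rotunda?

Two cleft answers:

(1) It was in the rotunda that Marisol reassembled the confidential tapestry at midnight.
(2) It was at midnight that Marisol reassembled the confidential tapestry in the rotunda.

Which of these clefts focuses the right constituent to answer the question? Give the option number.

The question word "when" targets the time.
Option (1) clefts "in the rotunda" — the location, not what was asked.
Option (2) clefts "at midnight" — that matches what the question asks about.
So the congruent reply is (2).

2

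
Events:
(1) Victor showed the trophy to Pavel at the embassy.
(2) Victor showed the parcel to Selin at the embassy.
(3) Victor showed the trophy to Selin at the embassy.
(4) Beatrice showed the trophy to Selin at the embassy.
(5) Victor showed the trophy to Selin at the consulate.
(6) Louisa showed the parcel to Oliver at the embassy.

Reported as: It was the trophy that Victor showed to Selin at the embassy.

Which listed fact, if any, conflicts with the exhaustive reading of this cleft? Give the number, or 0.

2

Focus of the cleft: "the trophy" (the thing). Presupposed background: same agent, recipient, setting (Victor / Selin / at the embassy).
The exhaustive reading says no other thing fits that background.
Fact (2) shares the background but with thing = the parcel; exhaustivity is violated.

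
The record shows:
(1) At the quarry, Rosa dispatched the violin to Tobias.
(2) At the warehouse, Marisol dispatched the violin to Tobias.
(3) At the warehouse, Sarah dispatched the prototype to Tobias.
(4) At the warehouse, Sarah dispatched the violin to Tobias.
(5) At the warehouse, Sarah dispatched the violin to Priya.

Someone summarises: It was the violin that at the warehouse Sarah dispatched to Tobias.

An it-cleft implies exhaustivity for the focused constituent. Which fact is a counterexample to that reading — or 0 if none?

3

Focus of the cleft: "the violin" (the thing). Presupposed background: Sarah as agent and Tobias as recipient and at the warehouse as setting.
Exhaustivity: the violin is the only thing satisfying that background.
Fact (3) shares the background but with thing = the prototype; exhaustivity is violated.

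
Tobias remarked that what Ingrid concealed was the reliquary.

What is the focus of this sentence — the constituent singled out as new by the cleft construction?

In a pseudo-cleft "What ... was X", the post-copular constituent X is the focus.
Here the focus is "the reliquary". The backgrounded (presupposed) material includes "Ingrid".

the reliquary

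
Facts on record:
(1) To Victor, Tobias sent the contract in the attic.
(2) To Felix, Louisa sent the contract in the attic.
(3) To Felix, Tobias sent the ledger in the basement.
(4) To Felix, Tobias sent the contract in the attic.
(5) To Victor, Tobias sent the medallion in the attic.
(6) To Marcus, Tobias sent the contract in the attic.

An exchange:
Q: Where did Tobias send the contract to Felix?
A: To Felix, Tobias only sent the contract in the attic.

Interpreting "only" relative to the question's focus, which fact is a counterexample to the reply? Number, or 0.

The question "Where did ...?" targets the setting, so in the reply the focus falls on "in the attic".
So "only" ranges over settings; the rest (same agent, thing, recipient (Tobias / the contract / Felix)) is presupposed.
No fact keeps same agent, thing, recipient (Tobias / the contract / Felix) while changing the setting; every other fact differs on something backgrounded. The reply stands.
(Fact (1) would refute a reading with focus on the recipient — but that is not what the question asks.)

0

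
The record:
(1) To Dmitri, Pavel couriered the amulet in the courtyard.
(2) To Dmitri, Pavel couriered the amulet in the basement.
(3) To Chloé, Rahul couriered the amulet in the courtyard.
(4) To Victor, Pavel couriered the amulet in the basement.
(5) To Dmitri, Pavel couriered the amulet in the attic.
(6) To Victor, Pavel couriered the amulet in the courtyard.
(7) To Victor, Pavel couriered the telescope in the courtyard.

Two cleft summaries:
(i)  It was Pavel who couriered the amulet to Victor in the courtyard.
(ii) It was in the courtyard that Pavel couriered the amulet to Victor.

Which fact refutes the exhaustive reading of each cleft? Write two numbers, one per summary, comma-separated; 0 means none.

Summary (i) focuses "Pavel" (the agent); background the amulet as thing and Victor as recipient and in the courtyard as setting. No fact matches that background with a different agent, so 0.
Summary (ii) focuses "in the courtyard" (the setting); background Pavel as agent and the amulet as thing and Victor as recipient. Fact (4) matches that background with setting = in the basement — refutes (ii).

0, 4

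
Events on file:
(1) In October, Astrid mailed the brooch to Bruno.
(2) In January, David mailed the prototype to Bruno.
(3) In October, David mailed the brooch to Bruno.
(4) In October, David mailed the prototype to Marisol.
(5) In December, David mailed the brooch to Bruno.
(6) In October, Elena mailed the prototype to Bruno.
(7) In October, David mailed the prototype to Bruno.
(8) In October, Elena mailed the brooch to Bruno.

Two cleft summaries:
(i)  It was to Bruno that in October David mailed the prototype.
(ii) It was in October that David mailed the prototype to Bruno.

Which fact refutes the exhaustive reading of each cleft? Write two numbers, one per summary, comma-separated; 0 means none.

Summary (i) focuses "Bruno" (the recipient); background same agent, thing, setting (David / the prototype / in October). Fact (4) matches that background with recipient = Marisol — refutes (i).
Summary (ii) focuses "in October" (the setting); background same agent, thing, recipient (David / the prototype / Bruno). Fact (2) matches that background with setting = in January — refutes (ii).

4, 2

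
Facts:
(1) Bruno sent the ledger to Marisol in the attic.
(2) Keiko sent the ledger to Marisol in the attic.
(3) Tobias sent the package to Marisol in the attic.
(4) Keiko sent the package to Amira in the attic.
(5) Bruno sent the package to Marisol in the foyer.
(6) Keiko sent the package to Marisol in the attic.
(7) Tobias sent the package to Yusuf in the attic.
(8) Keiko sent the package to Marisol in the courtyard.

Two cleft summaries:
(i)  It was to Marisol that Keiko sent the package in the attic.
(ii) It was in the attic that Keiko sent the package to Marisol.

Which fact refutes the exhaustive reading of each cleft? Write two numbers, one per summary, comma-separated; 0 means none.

(i): focus "Marisol". Looking for same agent, thing, setting (Keiko / the package / in the attic) with some other recipient — fact (4) has Amira there. Refuted.
(ii): focus "in the attic". Looking for same agent, thing, recipient (Keiko / the package / Marisol) with some other setting — fact (8) has in the courtyard there. Refuted.

4, 8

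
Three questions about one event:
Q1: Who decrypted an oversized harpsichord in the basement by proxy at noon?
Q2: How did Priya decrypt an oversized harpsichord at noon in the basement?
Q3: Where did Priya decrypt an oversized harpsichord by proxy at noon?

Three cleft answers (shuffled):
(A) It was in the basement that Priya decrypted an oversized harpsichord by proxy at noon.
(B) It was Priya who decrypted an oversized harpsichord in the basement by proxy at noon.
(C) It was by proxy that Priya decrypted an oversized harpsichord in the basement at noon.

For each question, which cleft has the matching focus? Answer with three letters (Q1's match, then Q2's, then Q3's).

Q1 asks about the subject (agent); cleft (B) focuses "Priya", which is the subject (agent) — so Q1 → B.
Q2 asks about the manner; cleft (C) focuses "by proxy", which is the manner — so Q2 → C.
Q3 asks about the location; cleft (A) focuses "in the basement", which is the location — so Q3 → A.
Mapping: Q1→B, Q2→C, Q3→A.

BCA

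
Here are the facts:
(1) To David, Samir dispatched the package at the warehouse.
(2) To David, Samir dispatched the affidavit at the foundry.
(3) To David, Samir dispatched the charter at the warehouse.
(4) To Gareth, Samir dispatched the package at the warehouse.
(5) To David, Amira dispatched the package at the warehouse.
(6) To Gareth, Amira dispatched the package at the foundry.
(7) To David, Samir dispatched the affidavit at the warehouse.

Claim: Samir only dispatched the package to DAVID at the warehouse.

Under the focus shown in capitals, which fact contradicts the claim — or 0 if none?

The capitals mark "David" as focus. So "only" rules out other recipients, with the rest (same agent, thing, setting (Samir / the package / at the warehouse)) as background.
Fact (4) shares the background but differs in recipient (Gareth) — a counterexample.

4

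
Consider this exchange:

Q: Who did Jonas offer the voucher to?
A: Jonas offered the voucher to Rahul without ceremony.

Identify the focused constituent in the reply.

to Rahul

The wh-word "who" asks about the recipient.
In the answer, "Jonas" and "the voucher" are given — repeated from the question.
"without ceremony" is also new, but it specifies the manner, which is not what the question asks about — so it is not the focus.
The constituent filling the recipient gap is "to Rahul"; that is the focus.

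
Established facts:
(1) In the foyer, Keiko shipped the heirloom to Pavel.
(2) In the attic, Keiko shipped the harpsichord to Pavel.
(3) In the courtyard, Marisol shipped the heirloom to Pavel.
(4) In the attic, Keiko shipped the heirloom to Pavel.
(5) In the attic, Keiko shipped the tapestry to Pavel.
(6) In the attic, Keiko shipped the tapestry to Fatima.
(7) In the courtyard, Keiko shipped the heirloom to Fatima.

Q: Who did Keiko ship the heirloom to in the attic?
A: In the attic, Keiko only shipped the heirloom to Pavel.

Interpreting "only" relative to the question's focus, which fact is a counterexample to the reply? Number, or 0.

The question "Who did ... to ...?" targets the recipient, so in the reply the focus falls on "Pavel".
"Only" then excludes alternative recipients while the background — same agent, thing, setting (Keiko / the heirloom / in the attic) — is held fixed.
No fact keeps same agent, thing, setting (Keiko / the heirloom / in the attic) while changing the recipient; every other fact differs on something backgrounded. The reply stands.
(Fact (2) would refute a reading with focus on the thing — but that is not what the question asks.)

0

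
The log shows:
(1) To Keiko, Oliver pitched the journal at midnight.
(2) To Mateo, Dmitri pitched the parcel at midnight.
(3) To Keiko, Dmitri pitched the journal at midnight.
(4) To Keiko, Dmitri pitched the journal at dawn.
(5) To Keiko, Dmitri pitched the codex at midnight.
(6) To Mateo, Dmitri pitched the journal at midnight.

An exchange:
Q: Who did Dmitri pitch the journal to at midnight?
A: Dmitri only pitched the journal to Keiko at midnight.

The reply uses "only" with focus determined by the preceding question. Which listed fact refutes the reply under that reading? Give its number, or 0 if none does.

Answering "Who did ... to ...?" puts focus on the recipient — here, "Keiko".
"Only" then excludes alternative recipients while the background — agent = Dmitri, thing = the journal, setting = at midnight — is held fixed.
Fact (6) keeps agent = Dmitri, thing = the journal, setting = at midnight but has recipient = Mateo; that refutes the reply.
(Fact (4) would refute a reading with focus on the setting — but that is not what the question asks.)

6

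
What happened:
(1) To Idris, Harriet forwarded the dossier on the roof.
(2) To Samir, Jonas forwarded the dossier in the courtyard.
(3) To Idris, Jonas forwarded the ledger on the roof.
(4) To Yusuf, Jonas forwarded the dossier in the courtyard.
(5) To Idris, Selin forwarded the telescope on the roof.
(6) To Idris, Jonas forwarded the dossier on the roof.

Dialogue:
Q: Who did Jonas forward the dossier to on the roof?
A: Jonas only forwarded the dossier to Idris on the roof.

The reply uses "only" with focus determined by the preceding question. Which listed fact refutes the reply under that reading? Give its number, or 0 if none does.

0

Answering "Who did ... to ...?" puts focus on the recipient — here, "Idris".
"Only" then excludes alternative recipients while the background — agent = Jonas, thing = the dossier, setting = on the roof — is held fixed.
No listed fact shares that background with another recipient. Nothing contradicts the reply.
(Fact (3) would refute a reading with focus on the thing — but that is not what the question asks.)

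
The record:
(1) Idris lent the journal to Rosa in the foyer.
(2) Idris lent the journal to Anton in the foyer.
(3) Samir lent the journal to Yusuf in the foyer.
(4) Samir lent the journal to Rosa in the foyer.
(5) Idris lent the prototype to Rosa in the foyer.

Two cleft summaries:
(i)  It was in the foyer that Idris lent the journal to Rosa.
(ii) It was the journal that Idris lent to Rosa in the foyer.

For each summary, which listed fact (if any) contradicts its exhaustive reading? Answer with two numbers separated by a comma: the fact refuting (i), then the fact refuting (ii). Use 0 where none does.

(i): focus "in the foyer". No fact shares Idris as agent and the journal as thing and Rosa as recipient with a different setting. 0.
(ii): focus "the journal". Looking for Idris as agent and Rosa as recipient and in the foyer as setting with some other thing — fact (5) has the prototype there. Refuted.

0, 5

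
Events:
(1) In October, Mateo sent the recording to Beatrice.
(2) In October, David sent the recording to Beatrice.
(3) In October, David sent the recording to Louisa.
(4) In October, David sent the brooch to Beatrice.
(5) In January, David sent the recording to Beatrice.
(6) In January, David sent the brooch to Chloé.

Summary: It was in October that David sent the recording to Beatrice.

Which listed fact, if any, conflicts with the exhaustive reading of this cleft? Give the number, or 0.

5

The cleft puts "in October" in focus and presupposes the open proposition with same agent, thing, recipient (David / the recording / Beatrice).
The exhaustive reading says no other setting fits that background.
But fact (5) also has same agent, thing, recipient (David / the recording / Beatrice), with setting = in January — so the exhaustive reading fails.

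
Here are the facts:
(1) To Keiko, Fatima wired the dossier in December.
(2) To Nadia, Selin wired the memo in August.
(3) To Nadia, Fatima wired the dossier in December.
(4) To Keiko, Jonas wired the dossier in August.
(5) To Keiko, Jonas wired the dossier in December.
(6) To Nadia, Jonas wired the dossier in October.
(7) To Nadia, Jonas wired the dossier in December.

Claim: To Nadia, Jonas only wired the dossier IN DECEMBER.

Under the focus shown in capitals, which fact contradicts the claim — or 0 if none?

6

The capitals mark "in December" as focus. So "only" rules out other settings, with the rest (same agent, thing, recipient (Jonas / the dossier / Nadia)) as background.
Fact (6) matches on same agent, thing, recipient (Jonas / the dossier / Nadia), but has setting = in October instead. That refutes the claim.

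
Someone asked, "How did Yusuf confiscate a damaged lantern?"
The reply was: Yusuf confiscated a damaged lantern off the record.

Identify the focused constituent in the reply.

The wh-word "how" asks about the manner.
In the answer, "Yusuf" and "a damaged lantern" are given — repeated from the question.
The constituent filling the manner gap is "off the record"; that is the focus and would carry nuclear stress.

off the record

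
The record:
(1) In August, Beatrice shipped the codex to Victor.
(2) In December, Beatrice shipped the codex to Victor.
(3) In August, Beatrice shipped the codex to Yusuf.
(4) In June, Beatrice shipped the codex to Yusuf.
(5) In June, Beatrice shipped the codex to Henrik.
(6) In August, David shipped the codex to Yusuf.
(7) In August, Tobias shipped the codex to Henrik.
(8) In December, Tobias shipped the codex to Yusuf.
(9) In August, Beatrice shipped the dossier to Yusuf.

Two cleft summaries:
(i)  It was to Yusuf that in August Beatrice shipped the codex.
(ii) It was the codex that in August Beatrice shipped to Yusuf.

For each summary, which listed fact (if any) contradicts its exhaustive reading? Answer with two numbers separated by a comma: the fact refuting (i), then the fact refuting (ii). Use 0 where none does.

(i): focus "Yusuf". Looking for agent = Beatrice, thing = the codex, setting = in August with some other recipient — fact (1) has Victor there. Refuted.
(ii): focus "the codex". Looking for agent = Beatrice, recipient = Yusuf, setting = in August with some other thing — fact (9) has the dossier there. Refuted.

1, 9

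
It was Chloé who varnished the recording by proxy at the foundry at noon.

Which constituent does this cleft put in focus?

In an it-cleft "It was X that/who ...", the clefted constituent X is the focus; the that/who-clause expresses the presupposed open proposition.
Here the focus is "Chloé". The backgrounded (presupposed) material includes "the recording", "at noon", "by proxy" and "at the foundry".

Chloé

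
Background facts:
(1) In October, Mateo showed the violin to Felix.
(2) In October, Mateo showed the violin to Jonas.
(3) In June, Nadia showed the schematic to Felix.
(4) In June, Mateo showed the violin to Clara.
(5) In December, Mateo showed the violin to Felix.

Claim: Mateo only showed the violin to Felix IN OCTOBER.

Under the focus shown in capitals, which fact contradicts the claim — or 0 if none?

5

Focus (in capitals) is "in October" — the setting. "Only" excludes alternative settings while holding fixed Mateo as agent and the violin as thing and Felix as recipient.
Fact (5) matches on Mateo as agent and the violin as thing and Felix as recipient, but has setting = in December instead. That refutes the claim.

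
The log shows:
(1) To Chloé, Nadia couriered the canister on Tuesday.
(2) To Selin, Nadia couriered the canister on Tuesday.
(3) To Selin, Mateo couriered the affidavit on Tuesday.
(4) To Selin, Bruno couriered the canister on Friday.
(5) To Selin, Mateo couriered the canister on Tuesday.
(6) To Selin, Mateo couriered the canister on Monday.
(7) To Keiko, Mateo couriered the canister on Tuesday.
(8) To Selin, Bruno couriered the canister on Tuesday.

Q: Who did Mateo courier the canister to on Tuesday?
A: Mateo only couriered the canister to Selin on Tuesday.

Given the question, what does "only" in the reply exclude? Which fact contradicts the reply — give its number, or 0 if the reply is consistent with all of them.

7

Answering "Who did ... to ...?" puts focus on the recipient — here, "Selin".
"Only" then excludes alternative recipients while the background — Mateo as agent and the canister as thing and on Tuesday as setting — is held fixed.
Fact (7) keeps Mateo as agent and the canister as thing and on Tuesday as setting but has recipient = Keiko; that refutes the reply.
(Fact (3) would refute a reading with focus on the thing — but that is not what the question asks.)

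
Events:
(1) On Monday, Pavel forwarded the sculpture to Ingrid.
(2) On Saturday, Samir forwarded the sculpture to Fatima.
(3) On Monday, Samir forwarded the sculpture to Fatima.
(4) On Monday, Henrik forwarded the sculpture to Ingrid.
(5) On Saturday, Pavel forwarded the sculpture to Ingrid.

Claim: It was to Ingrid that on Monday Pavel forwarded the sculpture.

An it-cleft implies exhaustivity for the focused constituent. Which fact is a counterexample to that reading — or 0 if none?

0

Focus of the cleft: "Ingrid" (the recipient). Presupposed background: Pavel as agent and the sculpture as thing and on Monday as setting.
The exhaustive reading says no other recipient fits that background.
Every other fact differs from the presupposition on some backgrounded slot, so none challenges the exhaustivity.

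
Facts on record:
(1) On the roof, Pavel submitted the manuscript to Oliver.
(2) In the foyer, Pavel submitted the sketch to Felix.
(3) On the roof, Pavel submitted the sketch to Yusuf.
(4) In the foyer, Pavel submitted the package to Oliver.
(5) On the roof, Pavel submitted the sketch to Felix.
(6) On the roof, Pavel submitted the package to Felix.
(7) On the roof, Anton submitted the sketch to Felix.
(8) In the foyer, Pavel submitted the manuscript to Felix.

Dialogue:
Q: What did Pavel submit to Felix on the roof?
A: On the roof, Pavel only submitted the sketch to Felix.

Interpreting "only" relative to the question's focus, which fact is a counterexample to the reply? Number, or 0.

Answering "What did ...?" puts focus on the thing — here, "the sketch".
"Only" then excludes alternative things while the background — agent = Pavel, recipient = Felix, setting = on the roof — is held fixed.
Fact (6) keeps agent = Pavel, recipient = Felix, setting = on the roof but has thing = the package; that refutes the reply.
(Fact (2) would refute a reading with focus on the setting — but that is not what the question asks.)

6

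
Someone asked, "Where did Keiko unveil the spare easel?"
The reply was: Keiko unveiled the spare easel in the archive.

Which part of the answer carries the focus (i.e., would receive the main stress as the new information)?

in the archive

The wh-word "where" asks about the location.
In the answer, "Keiko" and "the spare easel" are given — repeated from the question.
The constituent filling the location gap is "in the archive"; that is the focus and would carry nuclear stress.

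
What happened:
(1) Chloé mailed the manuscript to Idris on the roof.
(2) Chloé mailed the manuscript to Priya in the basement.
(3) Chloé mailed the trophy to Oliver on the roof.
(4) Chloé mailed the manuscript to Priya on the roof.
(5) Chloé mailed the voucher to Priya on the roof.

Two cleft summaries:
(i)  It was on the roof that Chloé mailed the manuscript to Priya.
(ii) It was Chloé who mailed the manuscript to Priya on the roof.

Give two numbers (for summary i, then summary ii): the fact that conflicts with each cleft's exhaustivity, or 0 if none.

(i): focus "on the roof". Looking for same agent, thing, recipient (Chloé / the manuscript / Priya) with some other setting — fact (2) has in the basement there. Refuted.
(ii): focus "Chloé". No fact shares same thing, recipient, setting (the manuscript / Priya / on the roof) with a different agent. 0.

2, 0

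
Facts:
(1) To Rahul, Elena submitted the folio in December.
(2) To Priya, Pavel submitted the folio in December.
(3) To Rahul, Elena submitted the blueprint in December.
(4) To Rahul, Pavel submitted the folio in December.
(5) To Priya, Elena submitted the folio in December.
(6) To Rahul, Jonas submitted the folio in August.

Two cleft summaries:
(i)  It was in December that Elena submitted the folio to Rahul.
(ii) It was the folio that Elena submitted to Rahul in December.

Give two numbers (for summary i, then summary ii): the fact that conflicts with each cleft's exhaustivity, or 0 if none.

0, 3

(i): focus "in December". No fact shares Elena as agent and the folio as thing and Rahul as recipient with a different setting. 0.
(ii): focus "the folio". Looking for Elena as agent and Rahul as recipient and in December as setting with some other thing — fact (3) has the blueprint there. Refuted.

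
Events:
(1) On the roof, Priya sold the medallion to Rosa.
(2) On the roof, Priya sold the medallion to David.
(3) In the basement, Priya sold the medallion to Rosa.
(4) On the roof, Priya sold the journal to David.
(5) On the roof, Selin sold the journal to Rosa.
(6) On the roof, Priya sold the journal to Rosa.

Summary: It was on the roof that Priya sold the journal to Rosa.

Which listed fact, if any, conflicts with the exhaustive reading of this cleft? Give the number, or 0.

0

Focus of the cleft: "on the roof" (the setting). Presupposed background: same agent, thing, recipient (Priya / the journal / Rosa).
Exhaustivity: on the roof is the only setting satisfying that background.
No listed fact matches the background with a different setting. Exhaustivity holds.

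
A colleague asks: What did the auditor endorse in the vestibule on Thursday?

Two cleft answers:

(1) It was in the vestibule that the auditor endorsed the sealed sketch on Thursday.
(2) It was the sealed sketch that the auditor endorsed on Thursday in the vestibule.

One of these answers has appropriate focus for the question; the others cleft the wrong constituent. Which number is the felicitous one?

The question word "what" targets the direct object.
Option (1) clefts "in the vestibule" — the location, not what was asked.
Option (2) clefts "the sealed sketch" — that matches what the question asks about.
So the congruent reply is (2).

2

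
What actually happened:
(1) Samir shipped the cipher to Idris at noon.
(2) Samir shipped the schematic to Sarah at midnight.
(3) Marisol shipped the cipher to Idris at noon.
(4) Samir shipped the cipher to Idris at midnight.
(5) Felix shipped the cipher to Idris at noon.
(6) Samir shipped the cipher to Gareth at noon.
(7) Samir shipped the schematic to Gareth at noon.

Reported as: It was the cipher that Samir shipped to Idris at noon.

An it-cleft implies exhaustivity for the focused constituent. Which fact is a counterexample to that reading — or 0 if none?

The cleft puts "the cipher" in focus and presupposes the open proposition with Samir as agent and Idris as recipient and at noon as setting.
Exhaustivity: the cipher is the only thing satisfying that background.
No listed fact matches the background with a different thing. Exhaustivity holds.

0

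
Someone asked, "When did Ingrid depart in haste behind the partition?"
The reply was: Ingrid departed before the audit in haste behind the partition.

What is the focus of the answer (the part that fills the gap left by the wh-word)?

The wh-word "when" asks about the time.
In the answer, "Ingrid", "behind the partition" and "in haste" are given — repeated from the question.
The constituent filling the time gap is "before the audit"; that is the focus and would carry nuclear stress.

before the audit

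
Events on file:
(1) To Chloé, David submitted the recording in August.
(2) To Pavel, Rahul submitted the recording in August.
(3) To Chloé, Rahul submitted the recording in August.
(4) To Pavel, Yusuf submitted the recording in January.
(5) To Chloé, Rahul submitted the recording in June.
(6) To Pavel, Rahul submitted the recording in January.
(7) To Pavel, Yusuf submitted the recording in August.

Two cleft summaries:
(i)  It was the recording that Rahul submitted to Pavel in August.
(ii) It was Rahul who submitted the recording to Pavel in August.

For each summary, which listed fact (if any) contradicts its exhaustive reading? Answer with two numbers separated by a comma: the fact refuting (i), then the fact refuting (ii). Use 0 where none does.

Summary (i) focuses "the recording" (the thing); background Rahul as agent and Pavel as recipient and in August as setting. No fact matches that background with a different thing, so 0.
Summary (ii) focuses "Rahul" (the agent); background the recording as thing and Pavel as recipient and in August as setting. Fact (7) matches that background with agent = Yusuf — refutes (ii).

0, 7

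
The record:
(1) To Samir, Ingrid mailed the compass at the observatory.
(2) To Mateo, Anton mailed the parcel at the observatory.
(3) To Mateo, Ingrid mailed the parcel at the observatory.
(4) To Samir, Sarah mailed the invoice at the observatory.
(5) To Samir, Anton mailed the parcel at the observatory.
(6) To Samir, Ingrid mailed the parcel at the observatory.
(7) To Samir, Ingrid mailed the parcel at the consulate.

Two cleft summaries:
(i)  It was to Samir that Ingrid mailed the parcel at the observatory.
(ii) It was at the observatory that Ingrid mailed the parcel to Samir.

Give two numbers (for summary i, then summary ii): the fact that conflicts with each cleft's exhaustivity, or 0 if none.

Summary (i) focuses "Samir" (the recipient); background agent = Ingrid, thing = the parcel, setting = at the observatory. Fact (3) matches that background with recipient = Mateo — refutes (i).
Summary (ii) focuses "at the observatory" (the setting); background agent = Ingrid, thing = the parcel, recipient = Samir. Fact (7) matches that background with setting = at the consulate — refutes (ii).

3, 7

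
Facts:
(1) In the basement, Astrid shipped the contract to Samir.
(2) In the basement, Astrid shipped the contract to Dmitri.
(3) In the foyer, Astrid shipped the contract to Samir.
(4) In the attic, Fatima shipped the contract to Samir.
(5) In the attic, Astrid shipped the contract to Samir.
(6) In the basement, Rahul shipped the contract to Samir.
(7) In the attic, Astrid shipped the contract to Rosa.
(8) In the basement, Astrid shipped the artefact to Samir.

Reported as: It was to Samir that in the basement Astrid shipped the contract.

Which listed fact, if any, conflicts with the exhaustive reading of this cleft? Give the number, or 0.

2

Focus of the cleft: "Samir" (the recipient). Presupposed background: agent = Astrid, thing = the contract, setting = in the basement.
Exhaustivity: Samir is the only recipient satisfying that background.
But fact (2) also has agent = Astrid, thing = the contract, setting = in the basement, with recipient = Dmitri — so the exhaustive reading fails.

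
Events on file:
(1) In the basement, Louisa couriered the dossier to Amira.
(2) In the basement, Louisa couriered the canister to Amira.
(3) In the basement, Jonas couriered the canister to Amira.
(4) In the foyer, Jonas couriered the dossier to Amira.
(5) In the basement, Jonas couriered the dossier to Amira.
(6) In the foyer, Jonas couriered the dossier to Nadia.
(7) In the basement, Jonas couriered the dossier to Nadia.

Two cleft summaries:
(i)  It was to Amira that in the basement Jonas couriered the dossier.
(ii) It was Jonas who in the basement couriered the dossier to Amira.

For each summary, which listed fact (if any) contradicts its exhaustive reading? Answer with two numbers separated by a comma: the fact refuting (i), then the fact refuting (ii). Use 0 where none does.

(i): focus "Amira". Looking for Jonas as agent and the dossier as thing and in the basement as setting with some other recipient — fact (7) has Nadia there. Refuted.
(ii): focus "Jonas". Looking for the dossier as thing and Amira as recipient and in the basement as setting with some other agent — fact (1) has Louisa there. Refuted.

7, 1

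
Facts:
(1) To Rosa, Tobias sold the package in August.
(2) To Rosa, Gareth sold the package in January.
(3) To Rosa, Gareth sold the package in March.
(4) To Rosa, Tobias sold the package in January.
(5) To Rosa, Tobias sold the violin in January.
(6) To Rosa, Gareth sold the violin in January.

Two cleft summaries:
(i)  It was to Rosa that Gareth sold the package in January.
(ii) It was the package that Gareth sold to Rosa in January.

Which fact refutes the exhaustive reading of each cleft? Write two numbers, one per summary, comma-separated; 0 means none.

0, 6

(i): focus "Rosa". No fact shares agent = Gareth, thing = the package, setting = in January with a different recipient. 0.
(ii): focus "the package". Looking for agent = Gareth, recipient = Rosa, setting = in January with some other thing — fact (6) has the violin there. Refuted.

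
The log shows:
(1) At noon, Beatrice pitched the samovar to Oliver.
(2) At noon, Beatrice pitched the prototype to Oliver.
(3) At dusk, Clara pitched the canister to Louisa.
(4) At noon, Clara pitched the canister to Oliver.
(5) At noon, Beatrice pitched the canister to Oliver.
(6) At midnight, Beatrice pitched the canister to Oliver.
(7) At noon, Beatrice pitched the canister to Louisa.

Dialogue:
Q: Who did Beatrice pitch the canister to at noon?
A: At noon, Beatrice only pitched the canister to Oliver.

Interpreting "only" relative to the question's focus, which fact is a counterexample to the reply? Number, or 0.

7

Answering "Who did ... to ...?" puts focus on the recipient — here, "Oliver".
"Only" then excludes alternative recipients while the background — agent = Beatrice, thing = the canister, setting = at noon — is held fixed.
Fact (7) shares the background with a different recipient (Louisa) — counterexample.
(Fact (6) would refute a reading with focus on the setting — but that is not what the question asks.)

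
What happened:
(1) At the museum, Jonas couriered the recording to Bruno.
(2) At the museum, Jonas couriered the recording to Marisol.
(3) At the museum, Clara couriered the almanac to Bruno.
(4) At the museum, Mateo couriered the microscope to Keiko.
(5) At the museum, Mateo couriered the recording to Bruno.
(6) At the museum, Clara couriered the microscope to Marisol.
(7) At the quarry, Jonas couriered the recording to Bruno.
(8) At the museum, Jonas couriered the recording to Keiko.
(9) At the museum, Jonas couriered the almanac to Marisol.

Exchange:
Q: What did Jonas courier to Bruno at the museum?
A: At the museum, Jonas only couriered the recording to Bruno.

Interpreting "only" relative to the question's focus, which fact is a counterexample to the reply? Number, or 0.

0

Answering "What did ...?" puts focus on the thing — here, "the recording".
"Only" then excludes alternative things while the background — Jonas as agent and Bruno as recipient and at the museum as setting — is held fixed.
No listed fact shares that background with another thing. Nothing contradicts the reply.
(Fact (7) would refute a reading with focus on the setting — but that is not what the question asks.)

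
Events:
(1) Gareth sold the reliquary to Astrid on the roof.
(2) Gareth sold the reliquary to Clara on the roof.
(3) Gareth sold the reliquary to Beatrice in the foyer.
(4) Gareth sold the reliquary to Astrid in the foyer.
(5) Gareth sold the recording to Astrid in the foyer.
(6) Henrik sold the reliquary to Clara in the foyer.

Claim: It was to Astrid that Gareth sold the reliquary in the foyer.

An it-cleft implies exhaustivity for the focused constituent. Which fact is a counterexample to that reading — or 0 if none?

The cleft puts "Astrid" in focus and presupposes the open proposition with same agent, thing, setting (Gareth / the reliquary / in the foyer).
Exhaustivity: Astrid is the only recipient satisfying that background.
Fact (3) shares the background but with recipient = Beatrice; exhaustivity is violated.

3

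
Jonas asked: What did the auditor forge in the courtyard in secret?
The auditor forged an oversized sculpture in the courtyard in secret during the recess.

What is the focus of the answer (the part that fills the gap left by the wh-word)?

The wh-word "what" asks about the direct object.
In the answer, "the auditor", "in secret" and "in the courtyard" are given — repeated from the question.
"during the recess" is also new, but it specifies the time, which is not what the question asks about — so it is not the focus.
The constituent filling the direct object gap is "an oversized sculpture"; that is the focus.

an oversized sculpture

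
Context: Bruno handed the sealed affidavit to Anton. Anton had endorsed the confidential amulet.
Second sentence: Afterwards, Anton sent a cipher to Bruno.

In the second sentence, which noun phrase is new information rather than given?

"Anton" and "Bruno" in the second sentence are given — already mentioned in the context.
"a cipher" has no antecedent in the context; it is discourse-new (the indefinite article also signals a new referent).

a cipher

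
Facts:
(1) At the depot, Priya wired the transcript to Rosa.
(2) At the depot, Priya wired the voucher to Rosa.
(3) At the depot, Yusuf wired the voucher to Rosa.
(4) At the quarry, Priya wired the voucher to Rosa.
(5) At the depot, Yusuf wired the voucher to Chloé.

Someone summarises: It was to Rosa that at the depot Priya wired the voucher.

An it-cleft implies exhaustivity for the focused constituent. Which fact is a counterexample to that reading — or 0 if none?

0

The cleft puts "Rosa" in focus and presupposes the open proposition with Priya as agent and the voucher as thing and at the depot as setting.
Exhaustivity: Rosa is the only recipient satisfying that background.
No listed fact matches the background with a different recipient. Exhaustivity holds.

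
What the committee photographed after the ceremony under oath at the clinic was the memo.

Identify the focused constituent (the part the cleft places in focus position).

the memo

In a pseudo-cleft "What ... was X", the post-copular constituent X is the focus.
Here the focus is "the memo". The backgrounded (presupposed) material includes "the committee", "after the ceremony", "at the clinic" and "under oath".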